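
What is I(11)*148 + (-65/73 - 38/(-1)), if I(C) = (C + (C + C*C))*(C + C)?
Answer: 33992093/73 ≈ 4.6565e+5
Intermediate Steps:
I(C) = 2*C*(C² + 2*C) (I(C) = (C + (C + C²))*(2*C) = (C² + 2*C)*(2*C) = 2*C*(C² + 2*C))
I(11)*148 + (-65/73 - 38/(-1)) = (2*11²*(2 + 11))*148 + (-65/73 - 38/(-1)) = (2*121*13)*148 + (-65*1/73 - 38*(-1)) = 3146*148 + (-65/73 + 38) = 465608 + 2709/73 = 33992093/73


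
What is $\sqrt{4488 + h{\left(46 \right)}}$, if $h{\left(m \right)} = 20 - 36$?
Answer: $2 \sqrt{1118} \approx 66.873$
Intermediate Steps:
$h{\left(m \right)} = -16$ ($h{\left(m \right)} = 20 - 36 = -16$)
$\sqrt{4488 + h{\left(46 \right)}} = \sqrt{4488 - 16} = \sqrt{4472} = 2 \sqrt{1118}$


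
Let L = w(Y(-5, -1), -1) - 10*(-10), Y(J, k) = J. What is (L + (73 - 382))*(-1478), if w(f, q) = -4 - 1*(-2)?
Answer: 311858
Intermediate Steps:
w(f, q) = -2 (w(f, q) = -4 + 2 = -2)
L = 98 (L = -2 - 10*(-10) = -2 + 100 = 98)
(L + (73 - 382))*(-1478) = (98 + (73 - 382))*(-1478) = (98 - 309)*(-1478) = -211*(-1478) = 311858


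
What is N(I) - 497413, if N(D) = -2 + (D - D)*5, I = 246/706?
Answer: -497415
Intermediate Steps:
I = 123/353 (I = 246*(1/706) = 123/353 ≈ 0.34844)
N(D) = -2 (N(D) = -2 + 0*5 = -2 + 0 = -2)
N(I) - 497413 = -2 - 497413 = -497415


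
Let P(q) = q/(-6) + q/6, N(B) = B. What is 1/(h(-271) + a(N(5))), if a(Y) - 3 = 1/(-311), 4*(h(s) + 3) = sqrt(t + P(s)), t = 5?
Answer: 4976/483589 + 386884*sqrt(5)/483589 ≈ 1.7992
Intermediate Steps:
P(q) = 0 (P(q) = q*(-1/6) + q*(1/6) = -q/6 + q/6 = 0)
h(s) = -3 + sqrt(5)/4 (h(s) = -3 + sqrt(5 + 0)/4 = -3 + sqrt(5)/4)
a(Y) = 932/311 (a(Y) = 3 + 1/(-311) = 3 - 1/311 = 932/311)
1/(h(-271) + a(N(5))) = 1/((-3 + sqrt(5)/4) + 932/311) = 1/(-1/311 + sqrt(5)/4)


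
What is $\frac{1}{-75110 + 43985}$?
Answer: $- \frac{1}{31125} \approx -3.2129 \cdot 10^{-5}$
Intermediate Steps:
$\frac{1}{-75110 + 43985} = \frac{1}{-31125} = - \frac{1}{31125}$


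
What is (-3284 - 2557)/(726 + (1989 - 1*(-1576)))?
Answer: -5841/4291 ≈ -1.3612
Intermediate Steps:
(-3284 - 2557)/(726 + (1989 - 1*(-1576))) = -5841/(726 + (1989 + 1576)) = -5841/(726 + 3565) = -5841/4291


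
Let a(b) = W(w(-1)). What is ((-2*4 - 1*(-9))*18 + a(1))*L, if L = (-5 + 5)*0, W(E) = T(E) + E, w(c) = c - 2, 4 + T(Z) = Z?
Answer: 0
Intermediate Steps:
T(Z) = -4 + Z
w(c) = -2 + c
W(E) = -4 + 2*E (W(E) = (-4 + E) + E = -4 + 2*E)
a(b) = -10 (a(b) = -4 + 2*(-2 - 1) = -4 + 2*(-3) = -4 - 6 = -10)
L = 0 (L = 0*0 = 0)
((-2*4 - 1*(-9))*18 + a(1))*L = ((-2*4 - 1*(-9))*18 - 10)*0 = ((-8 + 9)*18 - 10)*0 = (1*18 - 10)*0 = (18 - 10)*0 = 8*0 = 0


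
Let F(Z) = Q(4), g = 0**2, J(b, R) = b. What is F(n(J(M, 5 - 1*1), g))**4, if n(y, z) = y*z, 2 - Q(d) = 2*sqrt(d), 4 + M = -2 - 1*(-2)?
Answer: 16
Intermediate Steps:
M = -4 (M = -4 + (-2 - 1*(-2)) = -4 + (-2 + 2) = -4 + 0 = -4)
g = 0
Q(d) = 2 - 2*sqrt(d)
F(Z) = -2 (F(Z) = 2 - 2*sqrt(4) = 2 - 2*2 = 2 - 4 = -2)
F(n(J(M, 5 - 1*1), g))**4 = (-2)**4 = 16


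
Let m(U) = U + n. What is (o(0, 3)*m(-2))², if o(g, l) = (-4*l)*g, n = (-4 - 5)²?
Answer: 0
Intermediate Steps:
n = 81 (n = (-9)² = 81)
o(g, l) = -4*g*l
m(U) = 81 + U (m(U) = U + 81 = 81 + U)
(o(0, 3)*m(-2))² = ((-4*0*3)*(81 - 2))² = (0*79)² = 0² = 0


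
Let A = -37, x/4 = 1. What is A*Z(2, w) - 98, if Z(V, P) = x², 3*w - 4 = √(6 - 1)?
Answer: -690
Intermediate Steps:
x = 4 (x = 4*1 = 4)
w = 4/3 + √5/3 (w = 4/3 + √(6 - 1)/3 = 4/3 + √5/3 ≈ 2.0787)
Z(V, P) = 16 (Z(V, P) = 4² = 16)
A*Z(2, w) - 98 = -37*16 - 98 = -592 - 98 = -690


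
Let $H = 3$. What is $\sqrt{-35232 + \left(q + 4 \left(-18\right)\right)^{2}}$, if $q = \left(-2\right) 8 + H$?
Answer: $i \sqrt{28007} \approx 167.35 i$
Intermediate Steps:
$q = -13$ ($q = \left(-2\right) 8 + 3 = -16 + 3 = -13$)
$\sqrt{-35232 + \left(q + 4 \left(-18\right)\right)^{2}} = \sqrt{-35232 + \left(-13 + 4 \left(-18\right)\right)^{2}} = \sqrt{-35232 + \left(-13 - 72\right)^{2}} = \sqrt{-35232 + \left(-85\right)^{2}} = \sqrt{-35232 + 7225} = \sqrt{-28007} = i \sqrt{28007}$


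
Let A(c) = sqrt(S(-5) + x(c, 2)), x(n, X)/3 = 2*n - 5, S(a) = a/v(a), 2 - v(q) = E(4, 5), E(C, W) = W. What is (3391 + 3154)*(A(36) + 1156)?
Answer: 7566020 + 26180*sqrt(114)/3 ≈ 7.6592e+6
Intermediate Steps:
v(q) = -3 (v(q) = 2 - 1*5 = 2 - 5 = -3)
S(a) = -a/3 (S(a) = a/(-3) = a*(-1/3) = -a/3)
x(n, X) = -15 + 6*n (x(n, X) = 3*(2*n - 5) = 3*(-5 + 2*n) = -15 + 6*n)
A(c) = sqrt(-40/3 + 6*c) (A(c) = sqrt(-1/3*(-5) + (-15 + 6*c)) = sqrt(5/3 + (-15 + 6*c)) = sqrt(-40/3 + 6*c))
(3391 + 3154)*(A(36) + 1156) = (3391 + 3154)*(sqrt(-120 + 54*36)/3 + 1156) = 6545*(sqrt(-120 + 1944)/3 + 1156) = 6545*(sqrt(1824)/3 + 1156) = 6545*((4*sqrt(114))/3 + 1156) = 6545*(4*sqrt(114)/3 + 1156) = 6545*(1156 + 4*sqrt(114)/3) = 7566020 + 26180*sqrt(114)/3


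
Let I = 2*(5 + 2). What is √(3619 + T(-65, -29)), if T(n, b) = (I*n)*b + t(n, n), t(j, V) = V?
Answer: 2*√7486 ≈ 173.04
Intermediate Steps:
I = 14 (I = 2*7 = 14)
T(n, b) = n + 14*b*n (T(n, b) = (14*n)*b + n = 14*b*n + n = n + 14*b*n)
√(3619 + T(-65, -29)) = √(3619 - 65*(1 + 14*(-29))) = √(3619 - 65*(1 - 406)) = √(3619 - 65*(-405)) = √(3619 + 26325) = √29944 = 2*√7486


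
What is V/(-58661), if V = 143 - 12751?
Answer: 12608/58661 ≈ 0.21493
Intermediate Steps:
V = -12608
V/(-58661) = -12608/(-58661) = -12608*(-1/58661) = 12608/58661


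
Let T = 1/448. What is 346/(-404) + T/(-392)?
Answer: -15190885/17737216 ≈ -0.85644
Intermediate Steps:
T = 1/448 ≈ 0.0022321
346/(-404) + T/(-392) = 346/(-404) + (1/448)/(-392) = 346*(-1/404) + (1/448)*(-1/392) = -173/202 - 1/175616 = -15190885/17737216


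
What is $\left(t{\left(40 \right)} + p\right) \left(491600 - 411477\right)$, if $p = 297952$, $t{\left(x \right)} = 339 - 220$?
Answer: $23882342733$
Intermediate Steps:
$t{\left(x \right)} = 119$
$\left(t{\left(40 \right)} + p\right) \left(491600 - 411477\right) = \left(119 + 297952\right) \left(491600 - 411477\right) = 298071 \cdot 80123 = 23882342733$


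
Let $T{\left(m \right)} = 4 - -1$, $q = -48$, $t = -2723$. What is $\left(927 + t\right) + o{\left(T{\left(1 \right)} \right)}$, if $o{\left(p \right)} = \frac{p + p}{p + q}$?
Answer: $- \frac{77238}{43} \approx -1796.2$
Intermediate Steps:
$T{\left(m \right)} = 5$ ($T{\left(m \right)} = 4 + 1 = 5$)
$o{\left(p \right)} = \frac{2 p}{-48 + p}$ ($o{\left(p \right)} = \frac{p + p}{p - 48} = \frac{2 p}{-48 + p}$)
$\left(927 + t\right) + o{\left(T{\left(1 \right)} \right)} = \left(927 - 2723\right) + 2 \cdot 5 \frac{1}{-48 + 5} = -1796 + 2 \cdot 5 \frac{1}{-43} = -1796 + 2 \cdot 5 \left(- \frac{1}{43}\right) = -1796 - \frac{10}{43} = - \frac{77238}{43}$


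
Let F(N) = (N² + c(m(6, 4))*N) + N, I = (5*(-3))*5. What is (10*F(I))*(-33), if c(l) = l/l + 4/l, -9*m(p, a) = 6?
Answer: -1955250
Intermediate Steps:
m(p, a) = -⅔ (m(p, a) = -⅑*6 = -⅔)
I = -75 (I = -15*5 = -75)
c(l) = 1 + 4/l
F(N) = N² - 4*N (F(N) = (N² + ((4 - ⅔)/(-⅔))*N) + N = (N² + (-3/2*10/3)*N) + N = (N² - 5*N) + N = N² - 4*N)
(10*F(I))*(-33) = (10*(-75*(-4 - 75)))*(-33) = (10*(-75*(-79)))*(-33) = (10*5925)*(-33) = 59250*(-33) = -1955250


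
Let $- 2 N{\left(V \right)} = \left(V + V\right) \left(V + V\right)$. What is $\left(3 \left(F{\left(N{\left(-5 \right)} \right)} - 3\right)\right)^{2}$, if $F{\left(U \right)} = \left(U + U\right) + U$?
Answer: $210681$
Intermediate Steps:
$N{\left(V \right)} = - 2 V^{2}$ ($N{\left(V \right)} = - \frac{\left(V + V\right) \left(V + V\right)}{2} = - \frac{2 V 2 V}{2} = - \frac{4 V^{2}}{2} = - 2 V^{2}$)
$F{\left(U \right)} = 3 U$ ($F{\left(U \right)} = 2 U + U = 3 U$)
$\left(3 \left(F{\left(N{\left(-5 \right)} \right)} - 3\right)\right)^{2} = \left(3 \left(3 \left(- 2 \left(-5\right)^{2}\right) - 3\right)\right)^{2} = \left(3 \left(3 \left(\left(-2\right) 25\right) - 3\right)\right)^{2} = \left(3 \left(3 \left(-50\right) - 3\right)\right)^{2} = \left(3 \left(-150 - 3\right)\right)^{2} = \left(3 \left(-153\right)\right)^{2} = \left(-459\right)^{2} = 210681$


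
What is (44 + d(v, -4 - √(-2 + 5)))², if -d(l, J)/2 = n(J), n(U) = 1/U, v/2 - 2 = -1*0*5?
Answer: 336412/169 - 2320*√3/169 ≈ 1966.8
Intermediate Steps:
v = 4 (v = 4 + 2*(-1*0*5) = 4 + 2*(0*5) = 4 + 2*0 = 4 + 0 = 4)
d(l, J) = -2/J
(44 + d(v, -4 - √(-2 + 5)))² = (44 - 2/(-4 - √(-2 + 5)))² = (44 - 2/(-4 - √3))²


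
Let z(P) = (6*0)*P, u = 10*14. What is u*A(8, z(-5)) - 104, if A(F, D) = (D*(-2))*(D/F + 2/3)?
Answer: -104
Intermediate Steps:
u = 140
z(P) = 0 (z(P) = 0*P = 0)
A(F, D) = -2*D*(⅔ + D/F) (A(F, D) = (-2*D)*(D/F + 2*(⅓)) = (-2*D)*(D/F + ⅔) = (-2*D)*(⅔ + D/F) = -2*D*(⅔ + D/F))
u*A(8, z(-5)) - 104 = 140*(-4/3*0 - 2*0²/8) - 104 = 140*(0 - 2*0*⅛) - 104 = 140*(0 + 0) - 104 = 140*0 - 104 = 0 - 104 = -104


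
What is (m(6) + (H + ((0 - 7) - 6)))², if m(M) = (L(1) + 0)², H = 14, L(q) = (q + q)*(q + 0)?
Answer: 25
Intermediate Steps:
L(q) = 2*q² (L(q) = (2*q)*q = 2*q²)
m(M) = 4 (m(M) = (2*1² + 0)² = (2*1 + 0)² = (2 + 0)² = 2² = 4)
(m(6) + (H + ((0 - 7) - 6)))² = (4 + (14 + ((0 - 7) - 6)))² = (4 + (14 + (-7 - 6)))² = (4 + (14 - 13))² = (4 + 1)² = 5² = 25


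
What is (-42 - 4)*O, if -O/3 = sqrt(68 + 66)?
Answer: 138*sqrt(134) ≈ 1597.5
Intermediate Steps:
O = -3*sqrt(134) (O = -3*sqrt(68 + 66) = -3*sqrt(134) ≈ -34.728)
(-42 - 4)*O = (-42 - 4)*(-3*sqrt(134)) = -(-138)*sqrt(134) = 138*sqrt(134)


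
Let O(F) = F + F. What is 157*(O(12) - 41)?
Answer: -2669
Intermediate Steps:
O(F) = 2*F
157*(O(12) - 41) = 157*(2*12 - 41) = 157*(24 - 41) = 157*(-17) = -2669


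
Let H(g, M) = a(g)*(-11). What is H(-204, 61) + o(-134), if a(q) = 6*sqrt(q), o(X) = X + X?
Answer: -268 - 132*I*sqrt(51) ≈ -268.0 - 942.67*I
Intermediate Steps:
o(X) = 2*X
H(g, M) = -66*sqrt(g) (H(g, M) = (6*sqrt(g))*(-11) = -66*sqrt(g))
H(-204, 61) + o(-134) = -132*I*sqrt(51) + 2*(-134) = -132*I*sqrt(51) - 268 = -268 - 132*I*sqrt(51)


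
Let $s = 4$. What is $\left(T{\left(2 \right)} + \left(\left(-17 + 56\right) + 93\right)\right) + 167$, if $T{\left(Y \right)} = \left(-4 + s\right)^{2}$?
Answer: $299$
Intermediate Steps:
$T{\left(Y \right)} = 0$ ($T{\left(Y \right)} = \left(-4 + 4\right)^{2} = 0^{2} = 0$)
$\left(T{\left(2 \right)} + \left(\left(-17 + 56\right) + 93\right)\right) + 167 = \left(0 + \left(\left(-17 + 56\right) + 93\right)\right) + 167 = \left(0 + \left(39 + 93\right)\right) + 167 = \left(0 + 132\right) + 167 = 132 + 167 = 299$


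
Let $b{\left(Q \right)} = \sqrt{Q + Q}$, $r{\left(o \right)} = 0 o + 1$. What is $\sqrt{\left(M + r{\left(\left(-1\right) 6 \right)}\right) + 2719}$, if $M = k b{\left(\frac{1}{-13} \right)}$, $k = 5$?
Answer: $\frac{\sqrt{459680 + 65 i \sqrt{26}}}{13} \approx 52.154 + 0.018802 i$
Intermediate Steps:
$r{\left(o \right)} = 1$ ($r{\left(o \right)} = 0 + 1 = 1$)
$b{\left(Q \right)} = \sqrt{2} \sqrt{Q}$ ($b{\left(Q \right)} = \sqrt{2 Q} = \sqrt{2} \sqrt{Q}$)
$M = \frac{5 i \sqrt{26}}{13}$ ($M = 5 \sqrt{2} \sqrt{\frac{1}{-13}} = 5 \sqrt{2} \sqrt{- \frac{1}{13}} = 5 \sqrt{2} \frac{i \sqrt{13}}{13} = 5 \frac{i \sqrt{26}}{13} = \frac{5 i \sqrt{26}}{13} \approx 1.9612 i$)
$\sqrt{\left(M + r{\left(\left(-1\right) 6 \right)}\right) + 2719} = \sqrt{\left(\frac{5 i \sqrt{26}}{13} + 1\right) + 2719} = \sqrt{\left(1 + \frac{5 i \sqrt{26}}{13}\right) + 2719} = \sqrt{2720 + \frac{5 i \sqrt{26}}{13}}$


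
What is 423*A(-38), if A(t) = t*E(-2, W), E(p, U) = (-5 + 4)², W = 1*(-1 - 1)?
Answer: -16074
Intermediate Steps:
W = -2 (W = 1*(-2) = -2)
E(p, U) = 1 (E(p, U) = (-1)² = 1)
A(t) = t (A(t) = t*1 = t)
423*A(-38) = 423*(-38) = -16074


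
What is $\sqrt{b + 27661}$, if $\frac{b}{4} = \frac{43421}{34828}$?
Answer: $\frac{2 \sqrt{524352405459}}{8707} \approx 166.33$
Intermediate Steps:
$b = \frac{43421}{8707}$ ($b = 4 \cdot \frac{43421}{34828} = \frac{43421}{8707} \approx 4.9869$)
$\sqrt{b + 27661} = \sqrt{\frac{43421}{8707} + 27661} = \sqrt{\frac{240887748}{8707}} = \frac{2 \sqrt{524352405459}}{8707}$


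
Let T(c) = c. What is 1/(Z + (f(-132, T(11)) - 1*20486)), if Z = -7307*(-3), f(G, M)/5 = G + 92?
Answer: 1/1235 ≈ 0.00080972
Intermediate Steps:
f(G, M) = 460 + 5*G (f(G, M) = 5*(G + 92) = 5*(92 + G) = 460 + 5*G)
Z = 21921
1/(Z + (f(-132, T(11)) - 1*20486)) = 1/(21921 + ((460 + 5*(-132)) - 1*20486)) = 1/(21921 + ((460 - 660) - 20486)) = 1/(21921 + (-200 - 20486)) = 1/(21921 - 20686) = 1/1235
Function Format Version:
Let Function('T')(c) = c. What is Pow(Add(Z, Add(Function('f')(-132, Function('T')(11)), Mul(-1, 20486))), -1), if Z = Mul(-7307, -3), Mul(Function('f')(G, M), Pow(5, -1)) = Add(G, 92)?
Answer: Rational(1, 1235) ≈ 0.00080972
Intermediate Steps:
Function('f')(G, M) = Add(460, Mul(5, G)) (Function('f')(G, M) = Mul(5, Add(G, 92)) = Mul(5, Add(92, G)) = Add(460, Mul(5, G)))
Z = 21921
Pow(Add(Z, Add(Function('f')(-132, Function('T')(11)), Mul(-1, 20486))), -1) = Pow(Add(21921, Add(Add(460, Mul(5, -132)), Mul(-1, 20486))), -1) = Pow(Add(21921, Add(Add(460, -660), -20486)), -1) = Pow(Add(21921, Add(-200, -20486)), -1) = Pow(Add(21921, -20686), -1) = Pow(1235, -1) = Rational(1, 1235)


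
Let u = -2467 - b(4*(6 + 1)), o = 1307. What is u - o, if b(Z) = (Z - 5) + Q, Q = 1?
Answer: -3798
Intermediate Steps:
b(Z) = -4 + Z (b(Z) = (Z - 5) + 1 = (-5 + Z) + 1 = -4 + Z)
u = -2491 (u = -2467 - (-4 + 4*(6 + 1)) = -2467 - (-4 + 4*7) = -2467 - (-4 + 28) = -2467 - 1*24 = -2467 - 24 = -2491)
u - o = -2491 - 1*1307 = -2491 - 1307 = -3798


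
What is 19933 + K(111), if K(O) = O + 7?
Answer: 20051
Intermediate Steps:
K(O) = 7 + O
19933 + K(111) = 19933 + (7 + 111) = 19933 + 118 = 20051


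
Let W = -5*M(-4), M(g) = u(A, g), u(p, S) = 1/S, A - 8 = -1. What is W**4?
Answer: 625/256 ≈ 2.4414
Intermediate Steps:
A = 7 (A = 8 - 1 = 7)
M(g) = 1/g
W = 5/4 (W = -5/(-4) = -5*(-1/4) = 5/4 ≈ 1.2500)
W**4 = (5/4)**4 = 625/256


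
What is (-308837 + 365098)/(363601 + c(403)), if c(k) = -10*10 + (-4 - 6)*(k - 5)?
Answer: 56261/359521 ≈ 0.15649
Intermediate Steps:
c(k) = -50 - 10*k (c(k) = -100 - 10*(-5 + k) = -100 + (50 - 10*k) = -50 - 10*k)
(-308837 + 365098)/(363601 + c(403)) = (-308837 + 365098)/(363601 + (-50 - 10*403)) = 56261/(363601 + (-50 - 4030)) = 56261/(363601 - 4080) = 56261/359521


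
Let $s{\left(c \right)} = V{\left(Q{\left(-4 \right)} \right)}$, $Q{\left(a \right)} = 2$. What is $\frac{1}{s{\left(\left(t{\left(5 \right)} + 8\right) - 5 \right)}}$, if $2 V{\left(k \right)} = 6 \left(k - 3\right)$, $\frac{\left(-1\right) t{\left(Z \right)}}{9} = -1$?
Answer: $- \frac{1}{3} \approx -0.33333$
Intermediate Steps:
$t{\left(Z \right)} = 9$ ($t{\left(Z \right)} = \left(-9\right) \left(-1\right) = 9$)
$V{\left(k \right)} = -9 + 3 k$ ($V{\left(k \right)} = \frac{6 \left(k - 3\right)}{2} = \frac{6 \left(-3 + k\right)}{2} = \frac{-18 + 6 k}{2} = -9 + 3 k$)
$s{\left(c \right)} = -3$ ($s{\left(c \right)} = -9 + 3 \cdot 2 = -9 + 6 = -3$)
$\frac{1}{s{\left(\left(t{\left(5 \right)} + 8\right) - 5 \right)}} = \frac{1}{-3} = - \frac{1}{3}$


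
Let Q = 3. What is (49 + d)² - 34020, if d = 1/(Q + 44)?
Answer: -69841764/2209 ≈ -31617.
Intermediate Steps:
d = 1/47 (d = 1/(3 + 44) = 1/47 ≈ 0.021277)
(49 + d)² - 34020 = (49 + 1/47)² - 34020 = (2304/47)² - 34020 = 5308416/2209 - 34020 = -69841764/2209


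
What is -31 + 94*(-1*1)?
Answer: -125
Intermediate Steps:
-31 + 94*(-1*1) = -31 + 94*(-1) = -31 - 94 = -125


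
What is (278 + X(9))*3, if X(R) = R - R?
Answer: 834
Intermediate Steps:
X(R) = 0
(278 + X(9))*3 = (278 + 0)*3 = 278*3 = 834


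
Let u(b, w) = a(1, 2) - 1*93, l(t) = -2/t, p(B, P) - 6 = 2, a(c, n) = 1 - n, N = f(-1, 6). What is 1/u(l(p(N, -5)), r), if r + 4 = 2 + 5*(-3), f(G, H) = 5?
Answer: -1/94 ≈ -0.010638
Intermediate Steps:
N = 5
p(B, P) = 8 (p(B, P) = 6 + 2 = 8)
r = -17 (r = -4 + (2 + 5*(-3)) = -4 + (2 - 15) = -4 - 13 = -17)
u(b, w) = -94 (u(b, w) = (1 - 1*2) - 1*93 = (1 - 2) - 93 = -1 - 93 = -94)
1/u(l(p(N, -5)), r) = 1/(-94) = -1/94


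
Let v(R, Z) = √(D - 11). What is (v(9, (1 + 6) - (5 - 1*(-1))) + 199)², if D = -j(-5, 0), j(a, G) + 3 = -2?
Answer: (199 + I*√6)² ≈ 39595.0 + 974.9*I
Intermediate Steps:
j(a, G) = -5 (j(a, G) = -3 - 2 = -5)
D = 5 (D = -1*(-5) = 5)
v(R, Z) = I*√6 (v(R, Z) = √(5 - 11) = √(-6) = I*√6)
(v(9, (1 + 6) - (5 - 1*(-1))) + 199)² = (I*√6 + 199)² = (199 + I*√6)²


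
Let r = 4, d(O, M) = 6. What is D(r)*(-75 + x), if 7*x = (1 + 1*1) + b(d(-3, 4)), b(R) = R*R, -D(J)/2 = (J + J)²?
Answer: 62336/7 ≈ 8905.1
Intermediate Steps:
D(J) = -8*J² (D(J) = -2*(J + J)² = -2*4*J² = -8*J²)
b(R) = R²
x = 38/7 (x = ((1 + 1*1) + 6²)/7 = ((1 + 1) + 36)/7 = (2 + 36)/7 = (⅐)*38 = 38/7 ≈ 5.4286)
D(r)*(-75 + x) = (-8*4²)*(-75 + 38/7) = -8*16*(-487/7) = -128*(-487/7) = 62336/7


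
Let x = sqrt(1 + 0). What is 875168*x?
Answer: 875168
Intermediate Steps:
x = 1 (x = sqrt(1) = 1)
875168*x = 875168*1 = 875168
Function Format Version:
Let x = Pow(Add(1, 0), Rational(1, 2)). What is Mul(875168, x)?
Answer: 875168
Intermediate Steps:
x = 1 (x = Pow(1, Rational(1, 2)) = 1)
Mul(875168, x) = Mul(875168, 1) = 875168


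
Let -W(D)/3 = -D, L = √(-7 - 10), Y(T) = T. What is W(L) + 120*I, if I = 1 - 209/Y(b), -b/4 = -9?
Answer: -1730/3 + 3*I*√17 ≈ -576.67 + 12.369*I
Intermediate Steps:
b = 36 (b = -4*(-9) = 36)
I = -173/36 (I = 1 - 209/36 = -173/36 ≈ -4.8056)
L = I*√17 (L = √(-17) = I*√17 ≈ 4.1231*I)
W(D) = 3*D (W(D) = -(-3)*D = 3*D)
W(L) + 120*I = 3*(I*√17) + 120*(-173/36) = 3*I*√17 - 1730/3 = -1730/3 + 3*I*√17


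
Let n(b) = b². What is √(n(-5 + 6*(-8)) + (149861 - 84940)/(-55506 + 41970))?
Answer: 7*√72816818/1128 ≈ 52.955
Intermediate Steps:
√(n(-5 + 6*(-8)) + (149861 - 84940)/(-55506 + 41970)) = √((-5 + 6*(-8))² + (149861 - 84940)/(-55506 + 41970)) = √((-5 - 48)² + 64921/(-13536)) = √((-53)² + 64921*(-1/13536)) = √(2809 - 64921/13536) = √(37957703/13536) = 7*√72816818/1128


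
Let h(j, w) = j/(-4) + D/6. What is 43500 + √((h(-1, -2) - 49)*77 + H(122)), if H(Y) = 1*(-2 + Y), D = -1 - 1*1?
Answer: 43500 + I*√131739/6 ≈ 43500.0 + 60.493*I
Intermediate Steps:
D = -2 (D = -1 - 1 = -2)
H(Y) = -2 + Y
h(j, w) = -⅓ - j/4 (h(j, w) = j/(-4) - 2/6 = j*(-¼) - 2*⅙ = -j/4 - ⅓ = -⅓ - j/4)
43500 + √((h(-1, -2) - 49)*77 + H(122)) = 43500 + √(((-⅓ - ¼*(-1)) - 49)*77 + (-2 + 122)) = 43500 + √(((-⅓ + ¼) - 49)*77 + 120) = 43500 + √((-1/12 - 49)*77 + 120) = 43500 + √(-589/12*77 + 120) = 43500 + √(-45353/12 + 120) = 43500 + √(-43913/12) = 43500 + I*√131739/6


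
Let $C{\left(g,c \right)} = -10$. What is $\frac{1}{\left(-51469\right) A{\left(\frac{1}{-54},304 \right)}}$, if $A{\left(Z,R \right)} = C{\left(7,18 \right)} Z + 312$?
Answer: $- \frac{27}{433832201} \approx -6.2236 \cdot 10^{-8}$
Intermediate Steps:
$A{\left(Z,R \right)} = 312 - 10 Z$ ($A{\left(Z,R \right)} = - 10 Z + 312 = 312 - 10 Z$)
$\frac{1}{\left(-51469\right) A{\left(\frac{1}{-54},304 \right)}} = \frac{1}{\left(-51469\right) \left(312 - \frac{10}{-54}\right)} = - \frac{1}{51469 \left(312 - - \frac{5}{27}\right)} = - \frac{1}{51469 \left(312 + \frac{5}{27}\right)} = - \frac{1}{51469 \cdot \frac{8429}{27}} = \left(- \frac{1}{51469}\right) \frac{27}{8429} = - \frac{27}{433832201}$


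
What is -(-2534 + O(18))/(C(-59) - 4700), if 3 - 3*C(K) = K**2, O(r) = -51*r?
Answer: -5178/8789 ≈ -0.58915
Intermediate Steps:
C(K) = 1 - K**2/3
-(-2534 + O(18))/(C(-59) - 4700) = -(-2534 - 51*18)/((1 - 1/3*(-59)**2) - 4700) = -(-2534 - 918)/((1 - 1/3*3481) - 4700) = -(-3452)/((1 - 3481/3) - 4700) = -(-3452)/(-3478/3 - 4700) = -(-3452)/(-17578/3) = -(-3452)*(-3)/17578 = -1*5178/8789 = -5178/8789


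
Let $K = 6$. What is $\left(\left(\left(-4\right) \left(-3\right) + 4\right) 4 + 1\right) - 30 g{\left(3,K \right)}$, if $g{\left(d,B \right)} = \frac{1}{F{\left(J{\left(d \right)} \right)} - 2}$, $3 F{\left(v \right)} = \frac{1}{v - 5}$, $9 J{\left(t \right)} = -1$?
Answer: $\frac{1511}{19} \approx 79.526$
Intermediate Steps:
$J{\left(t \right)} = - \frac{1}{9}$ ($J{\left(t \right)} = \frac{1}{9} \left(-1\right) = - \frac{1}{9}$)
$F{\left(v \right)} = \frac{1}{3 \left(-5 + v\right)}$ ($F{\left(v \right)} = \frac{1}{3 \left(v - 5\right)} = \frac{1}{3 \left(-5 + v\right)}$)
$g{\left(d,B \right)} = - \frac{46}{95}$ ($g{\left(d,B \right)} = \frac{1}{\frac{1}{3 \left(-5 - \frac{1}{9}\right)} - 2} = \frac{1}{\frac{1}{3 \left(- \frac{46}{9}\right)} - 2} = \frac{1}{\frac{1}{3} \left(- \frac{9}{46}\right) - 2} = \frac{1}{- \frac{3}{46} - 2} = \frac{1}{- \frac{95}{46}} = - \frac{46}{95}$)
$\left(\left(\left(-4\right) \left(-3\right) + 4\right) 4 + 1\right) - 30 g{\left(3,K \right)} = \left(\left(\left(-4\right) \left(-3\right) + 4\right) 4 + 1\right) - - \frac{276}{19} = \left(\left(12 + 4\right) 4 + 1\right) + \frac{276}{19} = \left(16 \cdot 4 + 1\right) + \frac{276}{19} = \left(64 + 1\right) + \frac{276}{19} = 65 + \frac{276}{19} = \frac{1511}{19}$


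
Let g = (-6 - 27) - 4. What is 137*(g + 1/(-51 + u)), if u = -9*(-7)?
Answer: -60691/12 ≈ -5057.6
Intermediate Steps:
u = 63
g = -37 (g = -33 - 4 = -37)
137*(g + 1/(-51 + u)) = 137*(-37 + 1/(-51 + 63)) = 137*(-37 + 1/12) = 137*(-443/12) = -60691/12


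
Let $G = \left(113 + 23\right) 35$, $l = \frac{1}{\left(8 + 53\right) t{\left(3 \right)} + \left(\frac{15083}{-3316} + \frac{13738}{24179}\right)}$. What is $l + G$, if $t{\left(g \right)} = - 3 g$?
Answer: $\frac{211042227619036}{44336619285} \approx 4760.0$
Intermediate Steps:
$l = - \frac{80177564}{44336619285}$ ($l = \frac{1}{\left(8 + 53\right) \left(\left(-3\right) 3\right) + \left(\frac{15083}{-3316} + \frac{13738}{24179}\right)} = \frac{1}{61 \left(-9\right) + \left(15083 \left(- \frac{1}{3316}\right) + 13738 \cdot \frac{1}{24179}\right)} = \frac{1}{-549 + \left(- \frac{15083}{3316} + \frac{13738}{24179}\right)} = \frac{1}{-549 - \frac{319136649}{80177564}} = \frac{1}{- \frac{44336619285}{80177564}} = - \frac{80177564}{44336619285} \approx -0.0018084$)
$G = 4760$ ($G = 136 \cdot 35 = 4760$)
$l + G = - \frac{80177564}{44336619285} + 4760 = \frac{211042227619036}{44336619285}$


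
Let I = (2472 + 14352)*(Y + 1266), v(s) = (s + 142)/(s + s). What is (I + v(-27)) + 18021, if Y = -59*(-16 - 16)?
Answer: 2866369403/54 ≈ 5.3081e+7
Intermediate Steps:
Y = 1888 (Y = -59*(-32) = 1888)
v(s) = (142 + s)/(2*s) (v(s) = (142 + s)/((2*s)) = (142 + s)*(1/(2*s)) = (142 + s)/(2*s))
I = 53062896 (I = (2472 + 14352)*(1888 + 1266) = 16824*3154 = 53062896)
(I + v(-27)) + 18021 = (53062896 + (½)*(142 - 27)/(-27)) + 18021 = (53062896 + (½)*(-1/27)*115) + 18021 = (53062896 - 115/54) + 18021 = 2865396269/54 + 18021 = 2866369403/54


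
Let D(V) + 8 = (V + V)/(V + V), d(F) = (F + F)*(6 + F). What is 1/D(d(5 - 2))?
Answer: -⅐ ≈ -0.14286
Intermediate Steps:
d(F) = 2*F*(6 + F) (d(F) = (2*F)*(6 + F) = 2*F*(6 + F))
D(V) = -7 (D(V) = -8 + (V + V)/(V + V) = -8 + (2*V)/((2*V)) = -8 + (2*V)*(1/(2*V)) = -8 + 1 = -7)
1/D(d(5 - 2)) = 1/(-7) = -⅐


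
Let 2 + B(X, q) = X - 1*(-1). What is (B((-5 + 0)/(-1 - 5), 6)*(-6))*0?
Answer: 0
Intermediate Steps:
B(X, q) = -1 + X (B(X, q) = -2 + (X - 1*(-1)) = -2 + (X + 1) = -2 + (1 + X) = -1 + X)
(B((-5 + 0)/(-1 - 5), 6)*(-6))*0 = ((-1 + (-5 + 0)/(-1 - 5))*(-6))*0 = ((-1 - 5/(-6))*(-6))*0 = ((-1 - 5*(-⅙))*(-6))*0 = ((-1 + ⅚)*(-6))*0 = -⅙*(-6)*0 = 1*0 = 0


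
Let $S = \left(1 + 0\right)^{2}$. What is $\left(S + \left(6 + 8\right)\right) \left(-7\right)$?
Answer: $-105$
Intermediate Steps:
$S = 1$ ($S = 1^{2} = 1$)
$\left(S + \left(6 + 8\right)\right) \left(-7\right) = \left(1 + \left(6 + 8\right)\right) \left(-7\right) = \left(1 + 14\right) \left(-7\right) = 15 \left(-7\right) = -105$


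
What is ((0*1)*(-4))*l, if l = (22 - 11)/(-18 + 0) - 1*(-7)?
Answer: 0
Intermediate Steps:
l = 115/18 (l = 11/(-18) + 7 = 11*(-1/18) + 7 = -11/18 + 7 = 115/18 ≈ 6.3889)
((0*1)*(-4))*l = ((0*1)*(-4))*(115/18) = (0*(-4))*(115/18) = 0*(115/18) = 0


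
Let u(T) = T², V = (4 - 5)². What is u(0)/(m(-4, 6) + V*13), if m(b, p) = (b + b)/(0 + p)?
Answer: 0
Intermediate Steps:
m(b, p) = 2*b/p (m(b, p) = (2*b)/p = 2*b/p)
V = 1 (V = (-1)² = 1)
u(0)/(m(-4, 6) + V*13) = 0²/(2*(-4)/6 + 1*13) = 0/(2*(-4)*(⅙) + 13) = 0/(-4/3 + 13) = 0/(35/3) = (3/35)*0 = 0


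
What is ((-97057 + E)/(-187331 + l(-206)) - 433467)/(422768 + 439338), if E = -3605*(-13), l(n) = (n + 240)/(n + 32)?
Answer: -504611441031/1003603088306 ≈ -0.50280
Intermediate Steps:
l(n) = (240 + n)/(32 + n)
E = 46865
((-97057 + E)/(-187331 + l(-206)) - 433467)/(422768 + 439338) = ((-97057 + 46865)/(-187331 + (240 - 206)/(32 - 206)) - 433467)/(422768 + 439338) = (-50192/(-187331 + 34/(-174)) - 433467)/862106 = (-50192/(-187331 - 1/174*34) - 433467)*(1/862106) = (-50192/(-187331 - 17/87) - 433467)*(1/862106) = (-50192/(-16297814/87) - 433467)*(1/862106) = (-50192*(-87/16297814) - 433467)*(1/862106) = (2183352/8148907 - 433467)*(1/862106) = -3532280087217/8148907*1/862106 = -504611441031/1003603088306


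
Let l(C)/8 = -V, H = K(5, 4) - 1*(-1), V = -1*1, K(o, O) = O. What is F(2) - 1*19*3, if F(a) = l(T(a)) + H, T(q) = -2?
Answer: -44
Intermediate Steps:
V = -1
H = 5 (H = 4 - 1*(-1) = 4 + 1 = 5)
l(C) = 8 (l(C) = 8*(-1*(-1)) = 8*1 = 8)
F(a) = 13 (F(a) = 8 + 5 = 13)
F(2) - 1*19*3 = 13 - 1*19*3 = 13 - 19*3 = 13 - 57 = -44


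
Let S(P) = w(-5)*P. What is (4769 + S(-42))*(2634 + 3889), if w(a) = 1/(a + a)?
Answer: 155677918/5 ≈ 3.1136e+7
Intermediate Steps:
w(a) = 1/(2*a)
S(P) = -P/10 (S(P) = ((½)/(-5))*P = ((½)*(-⅕))*P = -P/10)
(4769 + S(-42))*(2634 + 3889) = (4769 - ⅒*(-42))*(2634 + 3889) = (4769 + 21/5)*6523 = (23866/5)*6523 = 155677918/5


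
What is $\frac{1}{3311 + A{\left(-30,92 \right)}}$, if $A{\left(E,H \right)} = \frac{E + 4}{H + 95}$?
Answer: $\frac{187}{619131} \approx 0.00030204$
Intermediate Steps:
$A{\left(E,H \right)} = \frac{4 + E}{95 + H}$
$\frac{1}{3311 + A{\left(-30,92 \right)}} = \frac{1}{3311 + \frac{4 - 30}{95 + 92}} = \frac{1}{3311 + \frac{1}{187} \left(-26\right)} = \frac{1}{3311 - \frac{26}{187}} = \frac{1}{\frac{619131}{187}} = \frac{187}{619131}$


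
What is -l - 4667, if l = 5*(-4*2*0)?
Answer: -4667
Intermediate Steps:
l = 0 (l = 5*(-8*0) = 5*0 = 0)
-l - 4667 = -1*0 - 4667 = 0 - 4667 = -4667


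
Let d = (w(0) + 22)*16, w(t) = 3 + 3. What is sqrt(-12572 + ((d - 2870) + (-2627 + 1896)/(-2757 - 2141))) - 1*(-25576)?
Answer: 25576 + I*sqrt(359708537138)/4898 ≈ 25576.0 + 122.45*I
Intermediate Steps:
w(t) = 6
d = 448 (d = (6 + 22)*16 = 28*16 = 448)
sqrt(-12572 + ((d - 2870) + (-2627 + 1896)/(-2757 - 2141))) - 1*(-25576) = sqrt(-12572 + ((448 - 2870) + (-2627 + 1896)/(-2757 - 2141))) - 1*(-25576) = sqrt(-12572 + (-2422 - 731/(-4898))) + 25576 = sqrt(-12572 + (-2422 - 731*(-1/4898))) + 25576 = sqrt(-12572 + (-2422 + 731/4898)) + 25576 = sqrt(-12572 - 11862225/4898) + 25576 = sqrt(-73439881/4898) + 25576 = I*sqrt(359708537138)/4898 + 25576 = 25576 + I*sqrt(359708537138)/4898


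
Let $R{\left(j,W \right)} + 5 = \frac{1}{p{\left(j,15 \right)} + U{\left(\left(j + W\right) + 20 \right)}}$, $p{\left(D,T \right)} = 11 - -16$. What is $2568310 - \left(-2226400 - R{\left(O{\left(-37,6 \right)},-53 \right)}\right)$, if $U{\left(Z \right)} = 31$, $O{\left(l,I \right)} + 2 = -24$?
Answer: $\frac{278092891}{58} \approx 4.7947 \cdot 10^{6}$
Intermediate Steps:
$O{\left(l,I \right)} = -26$ ($O{\left(l,I \right)} = -2 - 24 = -26$)
$p{\left(D,T \right)} = 27$ ($p{\left(D,T \right)} = 11 + 16 = 27$)
$R{\left(j,W \right)} = - \frac{289}{58}$ ($R{\left(j,W \right)} = -5 + \frac{1}{27 + 31} = -5 + \frac{1}{58} = - \frac{289}{58}$)
$2568310 - \left(-2226400 - R{\left(O{\left(-37,6 \right)},-53 \right)}\right) = 2568310 - \left(-2226400 - - \frac{289}{58}\right) = 2568310 - \left(-2226400 + \frac{289}{58}\right) = 2568310 - - \frac{129130911}{58} = 2568310 + \frac{129130911}{58} = \frac{278092891}{58}$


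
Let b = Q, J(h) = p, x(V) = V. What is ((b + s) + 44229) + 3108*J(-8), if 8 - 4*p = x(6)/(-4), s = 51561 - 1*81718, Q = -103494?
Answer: -164081/2 ≈ -82041.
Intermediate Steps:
s = -30157 (s = 51561 - 81718 = -30157)
p = 19/8 (p = 2 - 3/(2*(-4)) = 2 - 3*(-1)/(2*4) = 2 - 1/4*(-3/2) = 2 + 3/8 = 19/8 ≈ 2.3750)
J(h) = 19/8
b = -103494
((b + s) + 44229) + 3108*J(-8) = ((-103494 - 30157) + 44229) + 3108*(19/8) = (-133651 + 44229) + 14763/2 = -89422 + 14763/2 = -164081/2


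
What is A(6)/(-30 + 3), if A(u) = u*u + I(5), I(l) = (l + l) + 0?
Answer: -46/27 ≈ -1.7037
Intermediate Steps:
I(l) = 2*l (I(l) = 2*l + 0 = 2*l)
A(u) = 10 + u² (A(u) = u*u + 2*5 = u² + 10 = 10 + u²)
A(6)/(-30 + 3) = (10 + 6²)/(-30 + 3) = (10 + 36)/(-27) = 46*(-1/27) = -46/27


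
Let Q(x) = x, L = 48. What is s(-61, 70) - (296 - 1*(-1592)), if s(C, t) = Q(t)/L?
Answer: -45277/24 ≈ -1886.5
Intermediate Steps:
s(C, t) = t/48
s(-61, 70) - (296 - 1*(-1592)) = (1/48)*70 - (296 - 1*(-1592)) = 35/24 - (296 + 1592) = 35/24 - 1*1888 = 35/24 - 1888 = -45277/24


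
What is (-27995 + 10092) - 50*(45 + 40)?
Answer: -22153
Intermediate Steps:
(-27995 + 10092) - 50*(45 + 40) = -17903 - 50*85 = -17903 - 4250 = -22153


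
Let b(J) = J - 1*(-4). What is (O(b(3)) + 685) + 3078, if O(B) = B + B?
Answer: 3777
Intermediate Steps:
b(J) = 4 + J (b(J) = J + 4 = 4 + J)
O(B) = 2*B
(O(b(3)) + 685) + 3078 = (2*(4 + 3) + 685) + 3078 = (2*7 + 685) + 3078 = (14 + 685) + 3078 = 699 + 3078 = 3777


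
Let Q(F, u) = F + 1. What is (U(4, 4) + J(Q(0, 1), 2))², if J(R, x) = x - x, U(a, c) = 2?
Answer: 4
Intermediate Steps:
Q(F, u) = 1 + F
J(R, x) = 0
(U(4, 4) + J(Q(0, 1), 2))² = (2 + 0)² = 2² = 4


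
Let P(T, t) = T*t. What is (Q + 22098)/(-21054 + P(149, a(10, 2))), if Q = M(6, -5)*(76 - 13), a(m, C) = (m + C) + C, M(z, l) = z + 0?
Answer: -5619/4742 ≈ -1.1849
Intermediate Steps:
M(z, l) = z
a(m, C) = m + 2*C (a(m, C) = (C + m) + C = m + 2*C)
Q = 378 (Q = 6*(76 - 13) = 6*63 = 378)
(Q + 22098)/(-21054 + P(149, a(10, 2))) = (378 + 22098)/(-21054 + 149*(10 + 2*2)) = 22476/(-21054 + 149*(10 + 4)) = 22476/(-21054 + 149*14) = 22476/(-21054 + 2086) = 22476/(-18968) = 22476*(-1/18968) = -5619/4742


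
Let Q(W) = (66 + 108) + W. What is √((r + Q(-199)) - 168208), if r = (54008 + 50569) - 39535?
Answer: I*√103191 ≈ 321.23*I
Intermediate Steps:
Q(W) = 174 + W
r = 65042 (r = 104577 - 39535 = 65042)
√((r + Q(-199)) - 168208) = √((65042 + (174 - 199)) - 168208) = √((65042 - 25) - 168208) = √(65017 - 168208) = √(-103191) = I*√103191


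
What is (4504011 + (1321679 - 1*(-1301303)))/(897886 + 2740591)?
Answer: 7126993/3638477 ≈ 1.9588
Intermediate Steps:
(4504011 + (1321679 - 1*(-1301303)))/(897886 + 2740591) = (4504011 + (1321679 + 1301303))/3638477 = (4504011 + 2622982)*(1/3638477) = 7126993*(1/3638477) = 7126993/3638477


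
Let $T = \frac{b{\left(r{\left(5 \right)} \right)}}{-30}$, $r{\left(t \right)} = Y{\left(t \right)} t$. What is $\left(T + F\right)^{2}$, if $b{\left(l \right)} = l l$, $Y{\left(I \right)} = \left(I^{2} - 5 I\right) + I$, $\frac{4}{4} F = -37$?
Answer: $\frac{120409}{36} \approx 3344.7$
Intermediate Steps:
$F = -37$
$Y{\left(I \right)} = I^{2} - 4 I$
$r{\left(t \right)} = t^{2} \left(-4 + t\right)$ ($r{\left(t \right)} = t \left(-4 + t\right) t = t^{2} \left(-4 + t\right)$)
$b{\left(l \right)} = l^{2}$
$T = - \frac{125}{6}$ ($T = \frac{\left(5^{2} \left(-4 + 5\right)\right)^{2}}{-30} = \left(25 \cdot 1\right)^{2} \left(- \frac{1}{30}\right) = 25^{2} \left(- \frac{1}{30}\right) = 625 \left(- \frac{1}{30}\right) = - \frac{125}{6} \approx -20.833$)
$\left(T + F\right)^{2} = \left(- \frac{125}{6} - 37\right)^{2} = \left(- \frac{347}{6}\right)^{2} = \frac{120409}{36}$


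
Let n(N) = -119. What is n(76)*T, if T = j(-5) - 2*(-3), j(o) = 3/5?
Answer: -3927/5 ≈ -785.40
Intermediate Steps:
j(o) = ⅗ (j(o) = 3*(⅕) = ⅗)
T = 33/5 (T = ⅗ - 2*(-3) = ⅗ + 6 = 33/5 ≈ 6.6000)
n(76)*T = -119*33/5 = -3927/5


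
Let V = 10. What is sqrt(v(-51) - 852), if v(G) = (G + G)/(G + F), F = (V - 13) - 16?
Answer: I*sqrt(1041915)/35 ≈ 29.164*I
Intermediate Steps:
F = -19 (F = (10 - 13) - 16 = -3 - 16 = -19)
v(G) = 2*G/(-19 + G) (v(G) = (G + G)/(G - 19) = (2*G)/(-19 + G) = 2*G/(-19 + G))
sqrt(v(-51) - 852) = sqrt(2*(-51)/(-19 - 51) - 852) = sqrt(2*(-51)/(-70) - 852) = sqrt(2*(-51)*(-1/70) - 852) = sqrt(51/35 - 852) = sqrt(-29769/35) = I*sqrt(1041915)/35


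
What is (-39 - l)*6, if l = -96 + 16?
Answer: 246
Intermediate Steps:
l = -80
(-39 - l)*6 = (-39 - 1*(-80))*6 = (-39 + 80)*6 = 41*6 = 246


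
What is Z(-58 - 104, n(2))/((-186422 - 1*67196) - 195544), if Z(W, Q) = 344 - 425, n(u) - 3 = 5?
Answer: 81/449162 ≈ 0.00018034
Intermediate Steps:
n(u) = 8 (n(u) = 3 + 5 = 8)
Z(W, Q) = -81
Z(-58 - 104, n(2))/((-186422 - 1*67196) - 195544) = -81/((-186422 - 1*67196) - 195544) = -81/((-186422 - 67196) - 195544) = -81/(-253618 - 195544) = -81/(-449162) = -81*(-1/449162) = 81/449162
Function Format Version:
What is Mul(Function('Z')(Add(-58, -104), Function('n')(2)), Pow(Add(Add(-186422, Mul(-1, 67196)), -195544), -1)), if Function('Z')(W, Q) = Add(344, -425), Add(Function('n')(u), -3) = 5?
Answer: Rational(81, 449162) ≈ 0.00018034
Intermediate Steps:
Function('n')(u) = 8 (Function('n')(u) = Add(3, 5) = 8)
Function('Z')(W, Q) = -81
Mul(Function('Z')(Add(-58, -104), Function('n')(2)), Pow(Add(Add(-186422, Mul(-1, 67196)), -195544), -1)) = Mul(-81, Pow(Add(Add(-186422, Mul(-1, 67196)), -195544), -1)) = Mul(-81, Pow(Add(Add(-186422, -67196), -195544), -1)) = Mul(-81, Pow(Add(-253618, -195544), -1)) = Mul(-81, Pow(-449162, -1)) = Mul(-81, Rational(-1, 449162)) = Rational(81, 449162)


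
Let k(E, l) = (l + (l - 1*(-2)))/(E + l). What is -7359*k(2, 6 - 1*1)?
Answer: -88308/7 ≈ -12615.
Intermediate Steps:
k(E, l) = (2 + 2*l)/(E + l) (k(E, l) = (l + (l + 2))/(E + l) = (l + (2 + l))/(E + l) = (2 + 2*l)/(E + l))
-7359*k(2, 6 - 1*1) = -14718*(1 + (6 - 1*1))/(2 + (6 - 1*1)) = -14718*(1 + (6 - 1))/(2 + (6 - 1)) = -14718*(1 + 5)/(2 + 5) = -14718*6/7 = -7359*12/7 = -88308/7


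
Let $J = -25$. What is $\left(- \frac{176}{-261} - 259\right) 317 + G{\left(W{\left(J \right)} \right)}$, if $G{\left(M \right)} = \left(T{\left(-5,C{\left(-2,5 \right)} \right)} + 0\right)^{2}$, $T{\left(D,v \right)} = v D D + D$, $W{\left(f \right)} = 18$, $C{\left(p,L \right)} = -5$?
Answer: $- \frac{16962191}{261} \approx -64989.0$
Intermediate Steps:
$T{\left(D,v \right)} = D + v D^{2}$ ($T{\left(D,v \right)} = D v D + D = v D^{2} + D = D + v D^{2}$)
$G{\left(M \right)} = 16900$ ($G{\left(M \right)} = \left(- 5 \left(1 - -25\right) + 0\right)^{2} = \left(- 5 \left(1 + 25\right) + 0\right)^{2} = \left(\left(-5\right) 26 + 0\right)^{2} = \left(-130 + 0\right)^{2} = \left(-130\right)^{2} = 16900$)
$\left(- \frac{176}{-261} - 259\right) 317 + G{\left(W{\left(J \right)} \right)} = \left(- \frac{176}{-261} - 259\right) 317 + 16900 = \left(\left(-176\right) \left(- \frac{1}{261}\right) - 259\right) 317 + 16900 = \left(\frac{176}{261} - 259\right) 317 + 16900 = \left(- \frac{67423}{261}\right) 317 + 16900 = - \frac{21373091}{261} + 16900 = - \frac{16962191}{261}$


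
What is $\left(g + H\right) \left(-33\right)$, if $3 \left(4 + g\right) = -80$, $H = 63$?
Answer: $-1067$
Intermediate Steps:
$g = - \frac{92}{3}$ ($g = -4 + \frac{1}{3} \left(-80\right) = -4 - \frac{80}{3} = - \frac{92}{3} \approx -30.667$)
$\left(g + H\right) \left(-33\right) = \left(- \frac{92}{3} + 63\right) \left(-33\right) = \frac{97}{3} \left(-33\right) = -1067$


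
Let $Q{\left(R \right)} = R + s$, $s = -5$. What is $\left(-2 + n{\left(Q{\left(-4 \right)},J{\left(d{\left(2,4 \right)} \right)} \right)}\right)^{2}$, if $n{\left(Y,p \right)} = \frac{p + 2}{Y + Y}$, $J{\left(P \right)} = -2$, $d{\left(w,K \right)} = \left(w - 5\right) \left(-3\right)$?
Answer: $4$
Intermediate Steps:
$d{\left(w,K \right)} = 15 - 3 w$ ($d{\left(w,K \right)} = \left(-5 + w\right) \left(-3\right) = 15 - 3 w$)
$Q{\left(R \right)} = -5 + R$ ($Q{\left(R \right)} = R - 5 = -5 + R$)
$n{\left(Y,p \right)} = \frac{2 + p}{2 Y}$
$\left(-2 + n{\left(Q{\left(-4 \right)},J{\left(d{\left(2,4 \right)} \right)} \right)}\right)^{2} = \left(-2 + \frac{2 - 2}{2 \left(-5 - 4\right)}\right)^{2} = \left(-2 + \frac{1}{2} \frac{1}{-9} \cdot 0\right)^{2} = \left(-2 + \frac{1}{2} \left(- \frac{1}{9}\right) 0\right)^{2} = \left(-2 + 0\right)^{2} = \left(-2\right)^{2} = 4$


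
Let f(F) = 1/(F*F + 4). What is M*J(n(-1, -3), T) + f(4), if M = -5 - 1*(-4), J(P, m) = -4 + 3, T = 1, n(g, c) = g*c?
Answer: 21/20 ≈ 1.0500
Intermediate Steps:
n(g, c) = c*g
J(P, m) = -1
M = -1 (M = -5 + 4 = -1)
f(F) = 1/(4 + F²) (f(F) = 1/(F² + 4) = 1/(4 + F²))
M*J(n(-1, -3), T) + f(4) = -1*(-1) + 1/(4 + 4²) = 1 + 1/(4 + 16) = 1 + 1/20 = 21/20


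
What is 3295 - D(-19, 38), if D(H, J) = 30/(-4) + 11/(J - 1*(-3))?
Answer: 270783/82 ≈ 3302.2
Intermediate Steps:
D(H, J) = -15/2 + 11/(3 + J) (D(H, J) = 30*(-¼) + 11/(J + 3) = -15/2 + 11/(3 + J))
3295 - D(-19, 38) = 3295 - (-23 - 15*38)/(2*(3 + 38)) = 3295 - (-23 - 570)/(2*41) = 3295 - (-593)/(2*41) = 3295 - 1*(-593/82) = 3295 + 593/82 = 270783/82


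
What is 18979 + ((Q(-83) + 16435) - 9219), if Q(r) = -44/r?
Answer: 2174229/83 ≈ 26196.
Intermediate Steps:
18979 + ((Q(-83) + 16435) - 9219) = 18979 + ((-44/(-83) + 16435) - 9219) = 18979 + ((-44*(-1/83) + 16435) - 9219) = 18979 + ((44/83 + 16435) - 9219) = 18979 + (1364149/83 - 9219) = 18979 + 598972/83 = 2174229/83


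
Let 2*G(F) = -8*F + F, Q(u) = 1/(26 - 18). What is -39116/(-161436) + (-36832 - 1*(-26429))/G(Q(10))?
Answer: 610703935/25683 ≈ 23779.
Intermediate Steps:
Q(u) = ⅛ (Q(u) = 1/8 = ⅛)
G(F) = -7*F/2 (G(F) = (-8*F + F)/2 = (-7*F)/2 = -7*F/2)
-39116/(-161436) + (-36832 - 1*(-26429))/G(Q(10)) = -39116/(-161436) + (-36832 - 1*(-26429))/((-7/2*⅛)) = -39116*(-1/161436) + (-36832 + 26429)/(-7/16) = 889/3669 - 10403*(-16/7) = 889/3669 + 166448/7 = 610703935/25683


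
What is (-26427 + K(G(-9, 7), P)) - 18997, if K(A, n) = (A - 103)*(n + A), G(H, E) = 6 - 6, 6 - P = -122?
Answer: -58608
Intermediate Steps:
P = 128 (P = 6 - 1*(-122) = 6 + 122 = 128)
G(H, E) = 0
K(A, n) = (-103 + A)*(A + n)
(-26427 + K(G(-9, 7), P)) - 18997 = (-26427 + (0² - 103*0 - 103*128 + 0*128)) - 18997 = (-26427 + (0 + 0 - 13184 + 0)) - 18997 = (-26427 - 13184) - 18997 = -39611 - 18997 = -58608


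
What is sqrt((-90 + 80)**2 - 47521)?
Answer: 3*I*sqrt(5269) ≈ 217.76*I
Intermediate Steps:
sqrt((-90 + 80)**2 - 47521) = sqrt((-10)**2 - 47521) = sqrt(100 - 47521) = sqrt(-47421) = 3*I*sqrt(5269)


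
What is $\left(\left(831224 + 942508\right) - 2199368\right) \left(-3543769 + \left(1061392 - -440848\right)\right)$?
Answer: $868948237444$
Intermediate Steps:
$\left(\left(831224 + 942508\right) - 2199368\right) \left(-3543769 + \left(1061392 - -440848\right)\right) = \left(1773732 - 2199368\right) \left(-3543769 + \left(1061392 + 440848\right)\right) = \left(1773732 - 2199368\right) \left(-3543769 + 1502240\right) = \left(1773732 - 2199368\right) \left(-2041529\right) = \left(-425636\right) \left(-2041529\right) = 868948237444$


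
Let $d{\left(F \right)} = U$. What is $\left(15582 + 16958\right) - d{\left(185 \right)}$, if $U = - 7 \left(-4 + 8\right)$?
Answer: $32568$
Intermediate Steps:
$U = -28$ ($U = \left(-7\right) 4 = -28$)
$d{\left(F \right)} = -28$
$\left(15582 + 16958\right) - d{\left(185 \right)} = \left(15582 + 16958\right) - -28 = 32540 + 28 = 32568$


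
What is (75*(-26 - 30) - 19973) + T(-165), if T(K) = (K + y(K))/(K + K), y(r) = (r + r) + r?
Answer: -24171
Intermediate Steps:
y(r) = 3*r (y(r) = 2*r + r = 3*r)
T(K) = 2 (T(K) = (K + 3*K)/(K + K) = (4*K)/((2*K)) = (4*K)*(1/(2*K)) = 2)
(75*(-26 - 30) - 19973) + T(-165) = (75*(-26 - 30) - 19973) + 2 = (75*(-56) - 19973) + 2 = (-4200 - 19973) + 2 = -24173 + 2 = -24171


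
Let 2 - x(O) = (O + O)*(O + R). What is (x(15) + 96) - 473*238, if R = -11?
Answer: -112596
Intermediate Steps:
x(O) = 2 - 2*O*(-11 + O) (x(O) = 2 - (O + O)*(O - 11) = 2 - 2*O*(-11 + O))
(x(15) + 96) - 473*238 = ((2 - 2*15**2 + 22*15) + 96) - 473*238 = ((2 - 2*225 + 330) + 96) - 112574 = ((2 - 450 + 330) + 96) - 112574 = (-118 + 96) - 112574 = -22 - 112574 = -112596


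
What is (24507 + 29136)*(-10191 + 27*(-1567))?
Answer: -2816257500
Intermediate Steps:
(24507 + 29136)*(-10191 + 27*(-1567)) = 53643*(-10191 - 42309) = 53643*(-52500) = -2816257500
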